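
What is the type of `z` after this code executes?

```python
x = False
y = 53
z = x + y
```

bool + int = int (bool is subclass of int)

int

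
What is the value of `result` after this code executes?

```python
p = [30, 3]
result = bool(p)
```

p = [30, 3]; result = True

True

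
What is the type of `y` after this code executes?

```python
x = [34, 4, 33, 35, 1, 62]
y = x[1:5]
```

Slicing a list returns a list

list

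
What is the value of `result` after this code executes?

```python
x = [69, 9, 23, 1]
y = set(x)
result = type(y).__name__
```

x is list; y is set; result = 'set'

'set'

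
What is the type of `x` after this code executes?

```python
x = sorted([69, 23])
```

sorted() always returns list

list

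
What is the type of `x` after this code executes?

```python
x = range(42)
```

range() returns a range object

range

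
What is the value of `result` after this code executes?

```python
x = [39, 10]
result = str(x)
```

x = [39, 10]; result = '[39, 10]'

'[39, 10]'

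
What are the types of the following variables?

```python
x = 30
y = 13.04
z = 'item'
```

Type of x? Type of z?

x is assigned a bare integer (no decimal point), so it is an int; z is assigned a quoted string literal, so it is a str

int, str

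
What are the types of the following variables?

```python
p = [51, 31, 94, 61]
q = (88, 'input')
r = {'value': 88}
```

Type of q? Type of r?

q is assigned a tuple (parenthesized, comma-separated values); r is assigned a dict literal ({key: value})

tuple, dict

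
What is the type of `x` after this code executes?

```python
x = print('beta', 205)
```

print() returns None

NoneType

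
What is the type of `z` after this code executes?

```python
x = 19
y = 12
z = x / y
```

int / int = float

float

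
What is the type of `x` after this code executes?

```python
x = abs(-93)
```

abs() of int returns int

int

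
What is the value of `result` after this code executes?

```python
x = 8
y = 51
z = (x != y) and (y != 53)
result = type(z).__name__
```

x is int; y is int; z is bool; result = 'bool'

'bool'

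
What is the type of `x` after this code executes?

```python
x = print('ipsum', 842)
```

print() returns None

NoneType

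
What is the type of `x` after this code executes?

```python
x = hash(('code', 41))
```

hash() returns int

int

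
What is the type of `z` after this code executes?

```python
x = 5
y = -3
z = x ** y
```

int ** negative = float

float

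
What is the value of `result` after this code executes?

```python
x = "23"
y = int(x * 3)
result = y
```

x = '23'; y = 232323; result = 232323

232323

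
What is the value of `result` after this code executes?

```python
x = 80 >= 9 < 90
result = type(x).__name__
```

x is bool; result = 'bool'

'bool'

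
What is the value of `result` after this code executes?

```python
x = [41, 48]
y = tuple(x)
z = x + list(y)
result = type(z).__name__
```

x is list; y is tuple; z is list; result = 'list'

'list'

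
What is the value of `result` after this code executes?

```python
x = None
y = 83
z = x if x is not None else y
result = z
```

x = None; y = 83; z = 83; result = 83

83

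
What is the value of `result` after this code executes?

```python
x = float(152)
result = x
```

x = 152.0; result = 152.0

152.0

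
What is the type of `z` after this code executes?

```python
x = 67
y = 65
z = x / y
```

int / int = float

float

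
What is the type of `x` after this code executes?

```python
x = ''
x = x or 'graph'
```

'or' returns first truthy value (str)

str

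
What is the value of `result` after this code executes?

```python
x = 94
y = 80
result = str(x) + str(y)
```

x = 94; y = 80; result = '9480'

'9480'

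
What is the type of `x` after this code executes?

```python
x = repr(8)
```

repr() returns str

str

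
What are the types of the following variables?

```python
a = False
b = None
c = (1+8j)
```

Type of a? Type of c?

a is assigned the constant False, which has type bool; c is assigned (1+8j), an int plus an imaginary literal (j suffix), which evaluates to complex

bool, complex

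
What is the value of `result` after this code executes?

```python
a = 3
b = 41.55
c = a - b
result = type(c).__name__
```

a is int; b is float; c is float; result = 'float'

'float'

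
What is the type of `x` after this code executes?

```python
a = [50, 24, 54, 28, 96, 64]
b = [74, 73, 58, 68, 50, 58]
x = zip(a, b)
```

zip() returns a zip object

zip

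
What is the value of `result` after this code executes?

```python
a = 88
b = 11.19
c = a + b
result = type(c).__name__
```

a is int; b is float; c is float; result = 'float'

'float'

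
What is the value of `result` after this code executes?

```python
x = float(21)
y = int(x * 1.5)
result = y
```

x = 21.0; y = 31; result = 31

31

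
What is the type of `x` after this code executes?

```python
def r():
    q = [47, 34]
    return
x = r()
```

Bare return returns None

NoneType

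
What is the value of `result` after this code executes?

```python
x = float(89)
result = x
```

x = 89.0; result = 89.0

89.0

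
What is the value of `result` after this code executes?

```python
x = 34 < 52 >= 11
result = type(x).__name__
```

x is bool; result = 'bool'

'bool'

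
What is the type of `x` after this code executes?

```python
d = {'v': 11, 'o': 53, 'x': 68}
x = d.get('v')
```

dict.get() returns value type when found

int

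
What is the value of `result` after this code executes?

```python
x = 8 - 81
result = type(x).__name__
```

x is int; result = 'int'

'int'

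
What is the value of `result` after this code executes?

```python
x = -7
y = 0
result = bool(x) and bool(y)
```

x = -7; y = 0; result = False

False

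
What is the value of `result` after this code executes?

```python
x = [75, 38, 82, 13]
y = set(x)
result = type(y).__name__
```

x is list; y is set; result = 'set'

'set'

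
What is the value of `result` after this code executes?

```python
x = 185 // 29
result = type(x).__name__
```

x is int; result = 'int'

'int'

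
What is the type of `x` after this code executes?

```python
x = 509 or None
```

'or' returns first truthy value

int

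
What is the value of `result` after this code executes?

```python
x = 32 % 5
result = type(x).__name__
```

x is int; result = 'int'

'int'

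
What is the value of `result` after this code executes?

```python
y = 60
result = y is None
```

y = 60; result = False

False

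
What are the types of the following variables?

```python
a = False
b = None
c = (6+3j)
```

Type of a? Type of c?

a is assigned the constant False, which has type bool; c is assigned (6+3j), an int plus an imaginary literal (j suffix), which evaluates to complex

bool, complex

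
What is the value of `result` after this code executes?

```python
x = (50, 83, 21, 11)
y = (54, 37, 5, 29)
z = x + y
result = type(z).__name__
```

x is tuple; y is tuple; z is tuple; result = 'tuple'

'tuple'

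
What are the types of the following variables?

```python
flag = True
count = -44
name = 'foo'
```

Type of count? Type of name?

count is assigned a bare integer (no decimal point), so it is an int; name is assigned a quoted string literal, so it is a str

int, str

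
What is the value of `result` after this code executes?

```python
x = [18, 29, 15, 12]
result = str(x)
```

x = [18, 29, 15, 12]; result = '[18, 29, 15, 12]'

'[18, 29, 15, 12]'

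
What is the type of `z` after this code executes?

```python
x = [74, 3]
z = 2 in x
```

'in' operator returns bool

bool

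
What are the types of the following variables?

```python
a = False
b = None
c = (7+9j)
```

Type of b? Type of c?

b is assigned None, whose type is NoneType; c is assigned (7+9j), an int plus an imaginary literal (j suffix), which evaluates to complex

NoneType, complex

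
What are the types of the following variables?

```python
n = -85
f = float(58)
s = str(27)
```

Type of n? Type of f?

n is assigned a bare integer (no decimal point), so it is an int; f is assigned the result of calling float(), which returns a float

int, float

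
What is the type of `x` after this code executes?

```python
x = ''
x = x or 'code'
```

'or' returns first truthy value (str)

str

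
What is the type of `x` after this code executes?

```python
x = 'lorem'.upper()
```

str.upper() returns str

str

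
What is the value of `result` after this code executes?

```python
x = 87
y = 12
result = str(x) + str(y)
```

x = 87; y = 12; result = '8712'

'8712'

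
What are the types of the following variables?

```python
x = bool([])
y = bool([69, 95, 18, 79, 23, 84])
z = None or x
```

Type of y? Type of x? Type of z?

bool() returns bool; bool() returns bool; None or bool returns the bool

bool, bool, bool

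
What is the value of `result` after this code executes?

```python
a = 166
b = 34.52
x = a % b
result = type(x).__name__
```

a is int; b is float; x is float; result = 'float'

'float'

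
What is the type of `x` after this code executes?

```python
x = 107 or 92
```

'or' returns first truthy value (int)

int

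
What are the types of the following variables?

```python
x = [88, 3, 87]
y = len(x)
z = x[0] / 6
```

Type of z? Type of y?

int / int = float; len() returns int

float, int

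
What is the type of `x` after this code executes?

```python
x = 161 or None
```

'or' returns first truthy value

int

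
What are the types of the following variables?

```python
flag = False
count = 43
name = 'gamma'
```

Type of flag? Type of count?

flag is assigned the constant False, which has type bool; count is assigned a bare integer (no decimal point), so it is an int

bool, int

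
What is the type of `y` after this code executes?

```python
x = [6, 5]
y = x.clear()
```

list.clear() returns None

NoneType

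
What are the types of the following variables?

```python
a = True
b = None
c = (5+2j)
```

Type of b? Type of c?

b is assigned None, whose type is NoneType; c is assigned (5+2j), an int plus an imaginary literal (j suffix), which evaluates to complex

NoneType, complex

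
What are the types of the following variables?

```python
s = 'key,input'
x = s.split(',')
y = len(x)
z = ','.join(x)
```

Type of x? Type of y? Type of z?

str.split() returns list; len() returns int; str.join() returns str

list, int, str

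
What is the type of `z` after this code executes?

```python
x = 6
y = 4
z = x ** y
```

positive int ** positive int = int

int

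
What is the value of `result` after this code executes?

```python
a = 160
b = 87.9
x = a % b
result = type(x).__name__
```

a is int; b is float; x is float; result = 'float'

'float'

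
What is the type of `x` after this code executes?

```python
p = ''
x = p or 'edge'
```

'or' returns first truthy value (str)

str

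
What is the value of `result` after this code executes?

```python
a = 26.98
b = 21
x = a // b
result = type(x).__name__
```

a is float; b is int; x is float; result = 'float'

'float'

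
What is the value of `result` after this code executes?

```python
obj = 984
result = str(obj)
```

obj = 984; result = '984'

'984'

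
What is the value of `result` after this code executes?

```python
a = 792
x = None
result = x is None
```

a = 792; x = None; result = True

True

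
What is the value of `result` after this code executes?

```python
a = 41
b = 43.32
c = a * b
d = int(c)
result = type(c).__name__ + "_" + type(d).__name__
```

a is int; b is float; c is float; d is int; result = 'float_int'

'float_int'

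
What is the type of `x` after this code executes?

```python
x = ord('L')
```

ord() returns int (code point)

int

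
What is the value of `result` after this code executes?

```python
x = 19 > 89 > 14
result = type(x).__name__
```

x is bool; result = 'bool'

'bool'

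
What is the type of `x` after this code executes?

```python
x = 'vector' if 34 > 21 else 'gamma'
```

Both branches of conditional are str

str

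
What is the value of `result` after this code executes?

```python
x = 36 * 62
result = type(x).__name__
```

x is int; result = 'int'

'int'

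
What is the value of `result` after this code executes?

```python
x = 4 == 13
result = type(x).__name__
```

x is bool; result = 'bool'

'bool'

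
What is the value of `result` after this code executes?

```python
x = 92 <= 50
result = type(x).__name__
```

x is bool; result = 'bool'

'bool'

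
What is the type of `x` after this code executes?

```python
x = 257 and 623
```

'and' with truthy values returns last operand (int)

int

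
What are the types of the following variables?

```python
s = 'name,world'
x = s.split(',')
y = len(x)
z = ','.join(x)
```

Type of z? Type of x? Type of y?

str.join() returns str; str.split() returns list; len() returns int

str, list, int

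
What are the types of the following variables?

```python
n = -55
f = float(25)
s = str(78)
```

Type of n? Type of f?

n is assigned a bare integer (no decimal point), so it is an int; f is assigned the result of calling float(), which returns a float

int, float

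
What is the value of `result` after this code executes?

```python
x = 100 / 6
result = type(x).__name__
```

x is float; result = 'float'

'float'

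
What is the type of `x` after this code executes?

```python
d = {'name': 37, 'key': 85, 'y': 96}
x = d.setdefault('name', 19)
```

dict.setdefault() returns the (existing or default) value

int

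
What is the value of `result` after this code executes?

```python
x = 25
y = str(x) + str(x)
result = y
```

x = 25; y = '2525'; result = '2525'

'2525'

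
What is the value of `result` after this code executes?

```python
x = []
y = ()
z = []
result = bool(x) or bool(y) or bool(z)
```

x = []; y = (); z = []; result = False

False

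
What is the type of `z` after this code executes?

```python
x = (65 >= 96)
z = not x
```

'not' returns bool

bool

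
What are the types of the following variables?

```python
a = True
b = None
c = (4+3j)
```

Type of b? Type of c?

b is assigned None, whose type is NoneType; c is assigned (4+3j), an int plus an imaginary literal (j suffix), which evaluates to complex

NoneType, complex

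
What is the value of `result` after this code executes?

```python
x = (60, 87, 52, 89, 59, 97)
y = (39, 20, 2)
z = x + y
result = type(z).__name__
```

x is tuple; y is tuple; z is tuple; result = 'tuple'

'tuple'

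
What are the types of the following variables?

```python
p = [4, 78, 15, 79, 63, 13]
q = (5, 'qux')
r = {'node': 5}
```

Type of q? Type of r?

q is assigned a tuple (parenthesized, comma-separated values); r is assigned a dict literal ({key: value})

tuple, dict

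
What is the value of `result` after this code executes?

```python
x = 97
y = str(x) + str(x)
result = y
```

x = 97; y = '9797'; result = '9797'

'9797'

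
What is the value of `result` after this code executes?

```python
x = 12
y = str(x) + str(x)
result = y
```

x = 12; y = '1212'; result = '1212'

'1212'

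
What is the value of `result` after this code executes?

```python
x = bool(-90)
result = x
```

x = True; result = True

True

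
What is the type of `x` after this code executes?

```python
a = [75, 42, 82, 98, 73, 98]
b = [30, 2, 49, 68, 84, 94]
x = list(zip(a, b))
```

list(zip()) returns a list of tuples

list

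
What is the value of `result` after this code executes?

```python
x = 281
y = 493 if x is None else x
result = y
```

x = 281; y = 281; result = 281

281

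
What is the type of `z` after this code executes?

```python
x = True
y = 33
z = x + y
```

bool + int = int (bool is subclass of int)

int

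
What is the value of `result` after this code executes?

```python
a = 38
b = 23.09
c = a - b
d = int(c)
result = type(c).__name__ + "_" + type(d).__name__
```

a is int; b is float; c is float; d is int; result = 'float_int'

'float_int'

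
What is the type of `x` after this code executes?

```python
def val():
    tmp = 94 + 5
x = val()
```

Function without return returns None

NoneType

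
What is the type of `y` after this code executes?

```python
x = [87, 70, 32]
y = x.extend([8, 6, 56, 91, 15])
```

list.extend() returns None

NoneType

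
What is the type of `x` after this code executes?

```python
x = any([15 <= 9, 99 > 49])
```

any() returns bool

bool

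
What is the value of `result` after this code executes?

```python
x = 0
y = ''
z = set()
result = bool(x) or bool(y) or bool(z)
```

x = 0; y = ''; z = set(); result = False

False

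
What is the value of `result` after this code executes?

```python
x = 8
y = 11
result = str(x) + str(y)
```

x = 8; y = 11; result = '811'

'811'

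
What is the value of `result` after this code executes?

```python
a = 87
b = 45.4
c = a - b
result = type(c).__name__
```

a is int; b is float; c is float; result = 'float'

'float'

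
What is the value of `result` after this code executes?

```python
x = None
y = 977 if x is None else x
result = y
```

x = None; y = 977; result = 977

977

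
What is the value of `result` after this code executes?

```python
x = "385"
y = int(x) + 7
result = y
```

x = '385'; y = 392; result = 392

392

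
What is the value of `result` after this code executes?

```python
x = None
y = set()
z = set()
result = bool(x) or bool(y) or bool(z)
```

x = None; y = set(); z = set(); result = False

False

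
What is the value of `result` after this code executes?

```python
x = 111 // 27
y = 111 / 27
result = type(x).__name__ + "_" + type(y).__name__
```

x is int; y is float; result = 'int_float'

'int_float'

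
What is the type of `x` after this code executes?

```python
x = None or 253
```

'or' with None returns the other truthy value

int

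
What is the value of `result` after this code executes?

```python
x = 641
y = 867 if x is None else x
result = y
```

x = 641; y = 641; result = 641

641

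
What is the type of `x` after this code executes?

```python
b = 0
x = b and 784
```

'and' returns first falsy value (0 is int)

int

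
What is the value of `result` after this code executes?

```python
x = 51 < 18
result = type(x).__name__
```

x is bool; result = 'bool'

'bool'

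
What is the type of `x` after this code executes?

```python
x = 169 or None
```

'or' returns first truthy value

int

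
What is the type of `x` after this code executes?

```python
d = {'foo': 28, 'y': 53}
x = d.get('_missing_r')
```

dict.get() returns None when key not found

NoneType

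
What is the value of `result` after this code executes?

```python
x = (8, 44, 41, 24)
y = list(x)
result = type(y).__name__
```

x is tuple; y is list; result = 'list'

'list'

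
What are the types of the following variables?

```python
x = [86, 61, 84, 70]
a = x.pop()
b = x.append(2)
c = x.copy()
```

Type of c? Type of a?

copy() returns list; pop() returns element

list, int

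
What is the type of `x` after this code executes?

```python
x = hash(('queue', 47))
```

hash() returns int

int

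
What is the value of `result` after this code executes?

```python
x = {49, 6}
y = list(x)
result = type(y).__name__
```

x is set; y is list; result = 'list'

'list'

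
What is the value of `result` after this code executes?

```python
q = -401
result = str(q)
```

q = -401; result = '-401'

'-401'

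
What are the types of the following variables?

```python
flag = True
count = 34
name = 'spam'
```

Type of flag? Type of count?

flag is assigned the constant True, which has type bool; count is assigned a bare integer (no decimal point), so it is an int

bool, int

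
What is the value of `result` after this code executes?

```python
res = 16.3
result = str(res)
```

res = 16.3; result = '16.3'

'16.3'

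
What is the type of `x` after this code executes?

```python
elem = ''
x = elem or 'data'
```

'or' returns first truthy value (str)

str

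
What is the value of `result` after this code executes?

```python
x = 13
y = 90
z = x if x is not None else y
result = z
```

x = 13; y = 90; z = 13; result = 13

13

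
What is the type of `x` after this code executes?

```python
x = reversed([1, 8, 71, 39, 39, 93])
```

reversed() on a list returns list_reverseiterator

list_reverseiterator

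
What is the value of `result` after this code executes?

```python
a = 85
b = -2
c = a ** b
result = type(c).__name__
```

a is int; b is int; c is float; result = 'float'

'float'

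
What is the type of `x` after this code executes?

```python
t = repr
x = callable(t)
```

callable() returns bool

bool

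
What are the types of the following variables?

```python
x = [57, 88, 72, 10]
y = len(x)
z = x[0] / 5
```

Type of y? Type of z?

len() returns int; int / int = float

int, float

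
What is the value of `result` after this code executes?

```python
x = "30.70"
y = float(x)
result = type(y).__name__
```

x is str; y is float; result = 'float'

'float'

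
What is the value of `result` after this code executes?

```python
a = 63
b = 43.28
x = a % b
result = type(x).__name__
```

a is int; b is float; x is float; result = 'float'

'float'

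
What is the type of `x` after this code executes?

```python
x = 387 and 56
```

'and' with truthy values returns last operand (int)

int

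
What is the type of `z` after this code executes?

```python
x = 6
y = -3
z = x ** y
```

int ** negative = float

float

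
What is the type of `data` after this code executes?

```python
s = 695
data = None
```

None has type NoneType

NoneType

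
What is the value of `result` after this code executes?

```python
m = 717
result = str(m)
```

m = 717; result = '717'

'717'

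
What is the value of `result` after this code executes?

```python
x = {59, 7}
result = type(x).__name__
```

x is set; result = 'set'

'set'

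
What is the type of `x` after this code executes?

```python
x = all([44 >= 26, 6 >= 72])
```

all() returns bool

bool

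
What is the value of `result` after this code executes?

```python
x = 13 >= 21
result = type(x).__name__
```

x is bool; result = 'bool'

'bool'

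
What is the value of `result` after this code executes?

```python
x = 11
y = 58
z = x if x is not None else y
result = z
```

x = 11; y = 58; z = 11; result = 11

11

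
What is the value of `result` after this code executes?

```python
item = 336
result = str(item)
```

item = 336; result = '336'

'336'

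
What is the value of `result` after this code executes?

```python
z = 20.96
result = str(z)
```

z = 20.96; result = '20.96'

'20.96'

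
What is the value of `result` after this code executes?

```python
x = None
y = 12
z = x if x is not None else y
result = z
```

x = None; y = 12; z = 12; result = 12

12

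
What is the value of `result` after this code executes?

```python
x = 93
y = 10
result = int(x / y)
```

x = 93; y = 10; result = 9

9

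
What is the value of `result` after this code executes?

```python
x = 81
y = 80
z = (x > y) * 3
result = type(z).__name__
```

x is int; y is int; z is int; result = 'int'

'int'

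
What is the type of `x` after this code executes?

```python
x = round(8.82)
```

round() with no decimal places returns int

int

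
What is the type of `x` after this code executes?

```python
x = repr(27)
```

repr() returns str

str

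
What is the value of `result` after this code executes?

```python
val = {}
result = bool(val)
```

val = {}; result = False

False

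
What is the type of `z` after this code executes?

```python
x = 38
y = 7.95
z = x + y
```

int + float = float

float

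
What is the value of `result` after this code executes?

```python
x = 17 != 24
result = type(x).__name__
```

x is bool; result = 'bool'

'bool'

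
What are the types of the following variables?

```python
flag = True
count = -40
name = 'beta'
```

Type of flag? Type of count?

flag is assigned the constant True, which has type bool; count is assigned a bare integer (no decimal point), so it is an int

bool, int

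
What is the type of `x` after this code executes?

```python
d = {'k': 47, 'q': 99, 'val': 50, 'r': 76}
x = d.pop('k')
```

dict.pop() returns the value

int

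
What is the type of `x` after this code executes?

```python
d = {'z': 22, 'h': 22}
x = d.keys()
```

.keys() returns dict_keys view

dict_keys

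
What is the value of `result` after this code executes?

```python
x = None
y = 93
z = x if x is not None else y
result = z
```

x = None; y = 93; z = 93; result = 93

93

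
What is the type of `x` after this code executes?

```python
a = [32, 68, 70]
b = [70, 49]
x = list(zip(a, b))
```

list(zip()) returns a list of tuples

list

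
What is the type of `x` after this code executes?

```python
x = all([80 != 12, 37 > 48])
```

all() returns bool

bool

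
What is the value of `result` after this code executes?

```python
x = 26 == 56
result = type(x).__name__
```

x is bool; result = 'bool'

'bool'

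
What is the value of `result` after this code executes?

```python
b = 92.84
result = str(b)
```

b = 92.84; result = '92.84'

'92.84'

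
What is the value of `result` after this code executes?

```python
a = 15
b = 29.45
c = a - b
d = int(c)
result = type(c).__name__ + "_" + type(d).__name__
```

a is int; b is float; c is float; d is int; result = 'float_int'

'float_int'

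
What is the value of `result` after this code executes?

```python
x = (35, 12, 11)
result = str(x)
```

x = (35, 12, 11); result = '(35, 12, 11)'

'(35, 12, 11)'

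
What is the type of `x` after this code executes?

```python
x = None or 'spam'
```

'or' with None returns the other truthy value (str)

str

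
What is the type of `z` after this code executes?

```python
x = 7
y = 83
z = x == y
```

Equality comparison returns bool

bool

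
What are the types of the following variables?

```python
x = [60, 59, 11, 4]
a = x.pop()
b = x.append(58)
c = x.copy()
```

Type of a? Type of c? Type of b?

pop() returns element; copy() returns list; append() returns None

int, list, NoneType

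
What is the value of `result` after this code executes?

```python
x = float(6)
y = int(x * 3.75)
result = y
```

x = 6.0; y = 22; result = 22

22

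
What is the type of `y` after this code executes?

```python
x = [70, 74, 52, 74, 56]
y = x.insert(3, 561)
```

list.insert() returns None

NoneType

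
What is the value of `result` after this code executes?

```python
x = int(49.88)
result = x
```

x = 49; result = 49

49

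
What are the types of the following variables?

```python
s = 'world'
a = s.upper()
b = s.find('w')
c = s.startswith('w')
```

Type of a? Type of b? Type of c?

upper() returns str; find() returns int; startswith() returns bool

str, int, bool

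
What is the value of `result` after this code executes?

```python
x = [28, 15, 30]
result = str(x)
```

x = [28, 15, 30]; result = '[28, 15, 30]'

'[28, 15, 30]'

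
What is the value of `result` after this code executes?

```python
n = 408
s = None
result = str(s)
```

n = 408; s = None; result = 'None'

'None'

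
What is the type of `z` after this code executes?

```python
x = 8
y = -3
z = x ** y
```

int ** negative = float

float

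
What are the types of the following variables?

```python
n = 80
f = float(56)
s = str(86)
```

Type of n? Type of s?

n is assigned a bare integer (no decimal point), so it is an int; s is assigned the result of calling str(), which returns a str

int, str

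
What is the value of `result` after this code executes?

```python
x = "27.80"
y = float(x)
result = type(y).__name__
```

x is str; y is float; result = 'float'

'float'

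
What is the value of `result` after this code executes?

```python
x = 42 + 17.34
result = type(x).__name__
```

x is float; result = 'float'

'float'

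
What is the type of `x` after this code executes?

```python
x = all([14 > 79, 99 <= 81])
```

all() returns bool

bool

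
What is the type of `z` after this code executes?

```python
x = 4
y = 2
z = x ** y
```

positive int ** positive int = int

int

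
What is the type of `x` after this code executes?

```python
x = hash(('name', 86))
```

hash() returns int

int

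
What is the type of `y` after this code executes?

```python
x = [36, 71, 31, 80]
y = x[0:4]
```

Slicing a list returns a list

list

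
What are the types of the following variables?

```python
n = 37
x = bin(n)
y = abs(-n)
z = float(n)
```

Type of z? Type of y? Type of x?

float() returns float; abs() of int returns int; bin() returns str

float, int, str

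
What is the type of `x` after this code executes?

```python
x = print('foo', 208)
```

print() returns None

NoneType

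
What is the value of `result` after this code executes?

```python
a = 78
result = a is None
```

a = 78; result = False

False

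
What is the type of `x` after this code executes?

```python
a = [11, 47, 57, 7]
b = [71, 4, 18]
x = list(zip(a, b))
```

list(zip()) returns a list of tuples

list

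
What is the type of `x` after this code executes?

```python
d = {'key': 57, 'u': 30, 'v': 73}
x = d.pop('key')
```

dict.pop() returns the value

int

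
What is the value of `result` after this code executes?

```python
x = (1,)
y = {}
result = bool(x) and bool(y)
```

x = (1,); y = {}; result = False

False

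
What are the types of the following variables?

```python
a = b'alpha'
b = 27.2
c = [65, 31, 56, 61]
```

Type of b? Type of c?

b is assigned a number with a decimal point, so it is a float; c is assigned a list literal (square brackets)

float, list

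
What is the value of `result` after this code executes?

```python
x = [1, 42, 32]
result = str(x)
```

x = [1, 42, 32]; result = '[1, 42, 32]'

'[1, 42, 32]'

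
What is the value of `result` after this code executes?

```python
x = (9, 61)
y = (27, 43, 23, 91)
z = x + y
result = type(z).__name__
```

x is tuple; y is tuple; z is tuple; result = 'tuple'

'tuple'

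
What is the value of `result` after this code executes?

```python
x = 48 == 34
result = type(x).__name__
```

x is bool; result = 'bool'

'bool'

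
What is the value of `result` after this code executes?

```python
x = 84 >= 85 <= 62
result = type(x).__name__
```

x is bool; result = 'bool'

'bool'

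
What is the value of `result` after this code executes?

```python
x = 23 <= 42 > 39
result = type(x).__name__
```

x is bool; result = 'bool'

'bool'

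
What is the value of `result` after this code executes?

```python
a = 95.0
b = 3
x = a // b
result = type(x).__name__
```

a is float; b is int; x is float; result = 'float'

'float'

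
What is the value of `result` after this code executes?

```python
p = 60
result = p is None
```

p = 60; result = False

False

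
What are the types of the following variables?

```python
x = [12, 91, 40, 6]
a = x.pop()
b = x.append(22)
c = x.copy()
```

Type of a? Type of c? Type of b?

pop() returns element; copy() returns list; append() returns None

int, list, NoneType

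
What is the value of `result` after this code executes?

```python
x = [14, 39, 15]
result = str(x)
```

x = [14, 39, 15]; result = '[14, 39, 15]'

'[14, 39, 15]'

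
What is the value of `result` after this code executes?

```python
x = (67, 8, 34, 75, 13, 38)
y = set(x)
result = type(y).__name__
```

x is tuple; y is set; result = 'set'

'set'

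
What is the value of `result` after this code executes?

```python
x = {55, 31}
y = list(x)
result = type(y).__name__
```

x is set; y is list; result = 'list'

'list'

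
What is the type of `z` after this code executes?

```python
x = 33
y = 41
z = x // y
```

int // int = int

int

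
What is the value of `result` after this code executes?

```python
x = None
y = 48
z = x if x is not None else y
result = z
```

x = None; y = 48; z = 48; result = 48

48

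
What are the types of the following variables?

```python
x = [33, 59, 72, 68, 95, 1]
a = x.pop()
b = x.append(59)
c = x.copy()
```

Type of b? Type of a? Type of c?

append() returns None; pop() returns element; copy() returns list

NoneType, int, list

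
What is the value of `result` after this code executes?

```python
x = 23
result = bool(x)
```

x = 23; result = True

True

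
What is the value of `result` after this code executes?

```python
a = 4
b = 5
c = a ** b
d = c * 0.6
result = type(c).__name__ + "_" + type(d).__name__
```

a is int; b is int; c is int; d is float; result = 'int_float'

'int_float'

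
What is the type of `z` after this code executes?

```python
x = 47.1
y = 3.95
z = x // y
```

float // float = float

float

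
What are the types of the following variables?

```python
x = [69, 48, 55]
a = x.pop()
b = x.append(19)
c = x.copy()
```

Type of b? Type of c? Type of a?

append() returns None; copy() returns list; pop() returns element

NoneType, list, int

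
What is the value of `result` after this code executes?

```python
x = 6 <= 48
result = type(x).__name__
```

x is bool; result = 'bool'

'bool'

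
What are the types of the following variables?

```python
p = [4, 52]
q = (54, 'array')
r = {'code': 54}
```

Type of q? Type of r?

q is assigned a tuple (parenthesized, comma-separated values); r is assigned a dict literal ({key: value})

tuple, dict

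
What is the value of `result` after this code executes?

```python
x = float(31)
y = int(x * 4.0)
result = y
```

x = 31.0; y = 124; result = 124

124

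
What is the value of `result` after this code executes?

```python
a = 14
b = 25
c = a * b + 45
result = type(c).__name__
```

a is int; b is int; c is int; result = 'int'

'int'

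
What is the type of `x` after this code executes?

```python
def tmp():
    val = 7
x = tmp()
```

Function without return returns None

NoneType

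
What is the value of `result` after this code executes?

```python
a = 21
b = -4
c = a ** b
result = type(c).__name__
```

a is int; b is int; c is float; result = 'float'

'float'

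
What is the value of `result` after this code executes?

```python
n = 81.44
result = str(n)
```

n = 81.44; result = '81.44'

'81.44'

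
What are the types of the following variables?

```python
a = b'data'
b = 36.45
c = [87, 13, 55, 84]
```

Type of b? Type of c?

b is assigned a number with a decimal point, so it is a float; c is assigned a list literal (square brackets)

float, list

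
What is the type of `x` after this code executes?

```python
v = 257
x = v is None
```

'is' comparison returns bool

bool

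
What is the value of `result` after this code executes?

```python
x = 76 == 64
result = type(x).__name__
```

x is bool; result = 'bool'

'bool'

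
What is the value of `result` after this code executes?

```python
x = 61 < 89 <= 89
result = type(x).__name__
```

x is bool; result = 'bool'

'bool'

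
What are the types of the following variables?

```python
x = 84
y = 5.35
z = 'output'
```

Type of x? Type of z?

x is assigned a bare integer (no decimal point), so it is an int; z is assigned a quoted string literal, so it is a str

int, str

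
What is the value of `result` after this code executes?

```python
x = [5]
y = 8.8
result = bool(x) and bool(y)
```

x = [5]; y = 8.8; result = True

True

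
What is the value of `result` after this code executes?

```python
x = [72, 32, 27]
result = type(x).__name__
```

x is list; result = 'list'

'list'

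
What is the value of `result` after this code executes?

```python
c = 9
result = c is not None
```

c = 9; result = True

True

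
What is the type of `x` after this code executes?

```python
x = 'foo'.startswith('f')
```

str.startswith() returns bool

bool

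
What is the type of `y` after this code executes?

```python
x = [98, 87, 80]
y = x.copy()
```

list.copy() returns list

list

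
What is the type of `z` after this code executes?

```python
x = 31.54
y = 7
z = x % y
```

float % int = float

float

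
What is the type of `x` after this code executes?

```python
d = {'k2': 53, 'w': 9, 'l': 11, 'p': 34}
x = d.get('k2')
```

dict.get() returns value type when found

int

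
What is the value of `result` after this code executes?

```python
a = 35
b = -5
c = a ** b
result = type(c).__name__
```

a is int; b is int; c is float; result = 'float'

'float'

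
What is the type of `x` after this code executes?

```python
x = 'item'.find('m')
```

str.find() returns int index

int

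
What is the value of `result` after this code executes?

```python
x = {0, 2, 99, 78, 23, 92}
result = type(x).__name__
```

x is set; result = 'set'

'set'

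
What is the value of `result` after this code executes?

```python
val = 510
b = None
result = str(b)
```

val = 510; b = None; result = 'None'

'None'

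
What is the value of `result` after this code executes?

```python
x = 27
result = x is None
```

x = 27; result = False

False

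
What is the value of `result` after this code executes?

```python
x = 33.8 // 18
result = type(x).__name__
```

x is float; result = 'float'

'float'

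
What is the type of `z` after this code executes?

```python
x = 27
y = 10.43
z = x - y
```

int - float = float

float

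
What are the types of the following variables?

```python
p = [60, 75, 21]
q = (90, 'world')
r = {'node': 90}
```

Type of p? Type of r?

p is assigned a list literal (square brackets); r is assigned a dict literal ({key: value})

list, dict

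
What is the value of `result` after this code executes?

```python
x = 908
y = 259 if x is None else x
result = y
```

x = 908; y = 908; result = 908

908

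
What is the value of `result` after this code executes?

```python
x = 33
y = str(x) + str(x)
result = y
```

x = 33; y = '3333'; result = '3333'

'3333'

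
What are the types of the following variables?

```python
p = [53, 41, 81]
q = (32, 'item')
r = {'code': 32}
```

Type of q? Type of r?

q is assigned a tuple (parenthesized, comma-separated values); r is assigned a dict literal ({key: value})

tuple, dict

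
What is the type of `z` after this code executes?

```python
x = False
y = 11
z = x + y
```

bool + int = int (bool is subclass of int)

int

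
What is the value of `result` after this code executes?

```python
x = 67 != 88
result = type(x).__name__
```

x is bool; result = 'bool'

'bool'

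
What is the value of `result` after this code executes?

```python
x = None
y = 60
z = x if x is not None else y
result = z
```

x = None; y = 60; z = 60; result = 60

60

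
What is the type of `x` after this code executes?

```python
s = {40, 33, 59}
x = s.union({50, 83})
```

set.union() returns a new set

set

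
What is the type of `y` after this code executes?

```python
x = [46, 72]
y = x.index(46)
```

list.index() returns int

int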